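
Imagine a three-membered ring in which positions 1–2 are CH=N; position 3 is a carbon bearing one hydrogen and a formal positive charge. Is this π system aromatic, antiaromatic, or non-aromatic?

The p orbitals form a continuous loop: every atom in a ring double bond is sp² and brings one electron to the p orbital; each =N– nitrogen is pyridine-type (lone pair in the sp² plane, one electron in the p orbital); the carbocation has an empty p orbital. The ring is fully conjugated.
Adding the contributions, 1 × 2 = 2 from the double-bond unit + 0 from the CH(+) atom = 2.
That gives a 4n+2 count (2, n = 0).

Aromatic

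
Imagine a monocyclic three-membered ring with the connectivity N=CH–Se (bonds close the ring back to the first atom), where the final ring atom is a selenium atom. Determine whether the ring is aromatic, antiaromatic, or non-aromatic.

Check conjugation: the double-bond atoms are sp², each contributing one p electron; the doubly-bonded nitrogens are pyridine-type — their lone pairs lie in the ring plane, leaving one electron in the p orbital; the selenium donates one lone pair from its p orbital — every position has a p orbital, so the cyclic π system is continuous.
π-electron count: 1 × 2 = 2 from the double-bond unit + 2 from the Se atom = 4.
With 4 = 4·1 π electrons, Hückel's rule classifies the planar ring as antiaromatic.

Antiaromatic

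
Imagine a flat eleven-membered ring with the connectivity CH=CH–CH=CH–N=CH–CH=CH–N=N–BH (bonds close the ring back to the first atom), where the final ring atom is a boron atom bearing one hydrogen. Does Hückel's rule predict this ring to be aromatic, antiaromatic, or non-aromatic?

Aromatic

Check conjugation: every atom in a ring double bond is sp² and brings one electron to the p orbital; the doubly-bonded nitrogens are pyridine-type — their lone pairs lie in the ring plane, leaving one electron in the p orbital; the boron has an empty p orbital — every position has a p orbital, so the cyclic π system is continuous.
Tallying contributions gives 5 × 2 = 10 from the double-bond units + 0 from the BH atom = 10.
10 = 4(2) + 2, which satisfies Hückel's 4n+2 rule.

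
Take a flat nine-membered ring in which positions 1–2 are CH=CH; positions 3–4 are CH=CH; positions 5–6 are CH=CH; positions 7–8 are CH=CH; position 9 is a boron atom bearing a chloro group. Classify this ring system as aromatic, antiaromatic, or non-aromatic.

The p orbitals form a continuous loop: every atom in a ring double bond is sp² and brings one electron to the p orbital; the boron has an empty p orbital. The ring is fully conjugated.
Counting π electrons: 4 × 2 = 8 from the double-bond units + 0 from the B(chloro) atom = 8.
8 = 4(2); a planar, fully conjugated 4n system is antiaromatic.

Antiaromatic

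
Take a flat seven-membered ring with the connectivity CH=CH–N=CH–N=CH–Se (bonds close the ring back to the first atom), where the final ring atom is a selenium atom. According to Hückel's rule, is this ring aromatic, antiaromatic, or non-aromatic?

All ring atoms are sp² and supply a p orbital to the ring (each doubly-bonded ring atom is sp² with one p-orbital electron; each sp² =N– keeps its lone pair in-plane and puts one electron into the π system; the selenium donates one lone pair from its p orbital); the conjugation is uninterrupted.
Counting π electrons: 3 × 2 = 6 from the double-bond units + 2 from the Se atom = 8.
A 4n π count (8, n = 2) in a planar conjugated ring means antiaromatic.

Antiaromatic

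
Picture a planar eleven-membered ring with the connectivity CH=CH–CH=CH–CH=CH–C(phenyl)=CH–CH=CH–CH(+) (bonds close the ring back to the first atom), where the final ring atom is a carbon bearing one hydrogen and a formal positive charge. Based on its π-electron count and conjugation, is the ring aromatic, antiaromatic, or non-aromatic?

The p orbitals form a continuous loop: each doubly-bonded ring atom is sp² with one p-orbital electron; the carbocation has an empty p orbital. The ring is fully conjugated.
Tallying contributions gives 5 × 2 = 10 from the double-bond units + 0 from the CH(+) atom = 10.
10 = 4(2) + 2, which satisfies Hückel's 4n+2 rule.

Aromatic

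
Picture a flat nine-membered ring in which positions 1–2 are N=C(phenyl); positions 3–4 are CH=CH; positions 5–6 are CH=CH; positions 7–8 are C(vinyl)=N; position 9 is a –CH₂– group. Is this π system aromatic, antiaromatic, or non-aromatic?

Non-aromatic

The CH2 position has four σ bonds — the tetrahedral CH₂ carbon is sp³ and has no p orbital in the ring π system — so the cyclic conjugation is interrupted.
Hückel's rule only applies to fully conjugated rings, so this one is simply non-aromatic.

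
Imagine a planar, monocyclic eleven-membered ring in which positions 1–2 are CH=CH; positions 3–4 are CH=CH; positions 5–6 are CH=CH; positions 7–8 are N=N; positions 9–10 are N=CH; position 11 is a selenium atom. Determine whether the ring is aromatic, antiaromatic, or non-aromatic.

All ring atoms are sp² and supply a p orbital to the ring (every atom in a ring double bond is sp² and brings one electron to the p orbital; each sp² =N– keeps its lone pair in-plane and puts one electron into the π system; the selenium donates one lone pair from its p orbital); the conjugation is uninterrupted.
Adding the contributions, 5 × 2 = 10 from the double-bond units + 2 from the Se atom = 12.
A 4n π count (12, n = 3) in a planar conjugated ring means antiaromatic.

Antiaromatic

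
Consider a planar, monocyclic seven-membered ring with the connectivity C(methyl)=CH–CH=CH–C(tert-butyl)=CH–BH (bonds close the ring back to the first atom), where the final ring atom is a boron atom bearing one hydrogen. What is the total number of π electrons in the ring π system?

6

Every ring atom contributes a p orbital perpendicular to the ring (each doubly-bonded ring atom is sp² with one p-orbital electron; the boron has an empty p orbital), so the π system is cyclic and fully conjugated.
Adding the contributions, 3 × 2 = 6 from the double-bond units + 0 from the BH atom = 6.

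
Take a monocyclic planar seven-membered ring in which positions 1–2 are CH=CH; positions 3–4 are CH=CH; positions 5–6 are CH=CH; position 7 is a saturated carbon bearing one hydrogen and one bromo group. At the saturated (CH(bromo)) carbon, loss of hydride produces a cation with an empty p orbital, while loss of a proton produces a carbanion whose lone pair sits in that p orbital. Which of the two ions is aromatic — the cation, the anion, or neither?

In both ions every ring atom is sp² and contributes a p orbital, so both rings are fully conjugated.
Cation: 3 × 2 + 0 = 6 π electrons → 4(1)+2, aromatic.
Anion: 3 × 2 + 2 = 8 π electrons → 4(2), antiaromatic.

The cation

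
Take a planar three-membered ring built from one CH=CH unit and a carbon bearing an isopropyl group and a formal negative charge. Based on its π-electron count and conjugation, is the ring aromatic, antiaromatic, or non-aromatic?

All ring atoms are sp² and supply a p orbital to the ring (the double-bond atoms are sp², each contributing one p electron; the carbanion's lone pair occupies the p orbital); the conjugation is uninterrupted.
Counting π electrons: 1 × 2 = 2 from the double-bond unit + 2 from the C(isopropyl)(-) atom = 4.
4 is a 4n count (n = 1), so the planar conjugated ring is antiaromatic.

Antiaromatic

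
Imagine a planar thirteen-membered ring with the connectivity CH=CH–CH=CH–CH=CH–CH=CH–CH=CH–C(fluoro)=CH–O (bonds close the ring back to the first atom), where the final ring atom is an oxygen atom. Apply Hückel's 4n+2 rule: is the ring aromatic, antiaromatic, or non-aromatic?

Aromatic

All ring atoms are sp² and supply a p orbital to the ring (the double-bond atoms are sp², each contributing one p electron; the oxygen donates one lone pair from its p orbital); the conjugation is uninterrupted.
Counting π electrons: 6 × 2 = 12 from the double-bond units + 2 from the O atom = 14.
14 = 4(3) + 2, which satisfies Hückel's 4n+2 rule.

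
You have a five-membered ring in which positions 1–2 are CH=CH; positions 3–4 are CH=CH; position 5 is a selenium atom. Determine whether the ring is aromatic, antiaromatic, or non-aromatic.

Check conjugation: the double-bond atoms are sp², each contributing one p electron; the selenium donates one lone pair from its p orbital — every position has a p orbital, so the cyclic π system is continuous.
Adding the contributions, 2 × 2 = 4 from the double-bond units + 2 from the Se atom = 6.
With 6 π electrons (n = 1), the Hückel 4n+2 condition holds.
(This ring is selenophene.)

Aromatic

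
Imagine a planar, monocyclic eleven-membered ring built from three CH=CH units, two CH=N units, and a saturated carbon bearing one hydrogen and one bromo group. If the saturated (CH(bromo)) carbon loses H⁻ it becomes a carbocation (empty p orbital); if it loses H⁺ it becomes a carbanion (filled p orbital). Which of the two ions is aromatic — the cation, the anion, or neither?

The cation

Once that carbon is sp², every ring atom has a p orbital and both ions are fully conjugated.
Cation: 5 × 2 + 0 = 10 π electrons → 4(2)+2, aromatic.
Anion: 5 × 2 + 2 = 12 π electrons → 4(3), antiaromatic.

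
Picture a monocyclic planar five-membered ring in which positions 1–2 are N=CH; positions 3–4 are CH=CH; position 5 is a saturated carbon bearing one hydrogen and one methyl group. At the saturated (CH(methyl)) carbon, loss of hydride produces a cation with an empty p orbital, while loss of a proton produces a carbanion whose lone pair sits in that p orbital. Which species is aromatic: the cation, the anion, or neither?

The anion

In both ions every ring atom is sp² and contributes a p orbital, so both rings are fully conjugated.
Cation: 2 × 2 + 0 = 4 π electrons → 4(1), antiaromatic.
Anion: 2 × 2 + 2 = 6 π electrons → 4(1)+2, aromatic.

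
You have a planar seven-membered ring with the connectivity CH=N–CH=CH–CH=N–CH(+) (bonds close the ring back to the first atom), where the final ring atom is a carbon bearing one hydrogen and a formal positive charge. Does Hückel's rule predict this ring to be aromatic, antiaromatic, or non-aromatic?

Every ring atom contributes a p orbital perpendicular to the ring (each doubly-bonded ring atom is sp² with one p-orbital electron; each sp² =N– keeps its lone pair in-plane and puts one electron into the π system; the carbocation has an empty p orbital), so the π system is cyclic and fully conjugated.
Counting π electrons: 3 × 2 = 6 from the double-bond units + 0 from the CH(+) atom = 6.
Since 6 = 4·1 + 2, the ring meets the 4n+2 criterion.

Aromatic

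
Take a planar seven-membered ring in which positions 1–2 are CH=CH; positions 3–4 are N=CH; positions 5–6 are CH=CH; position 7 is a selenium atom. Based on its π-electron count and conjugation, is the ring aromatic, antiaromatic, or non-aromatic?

Antiaromatic

Every ring atom contributes a p orbital perpendicular to the ring (the double-bond atoms are sp², each contributing one p electron; the doubly-bonded nitrogens are pyridine-type — their lone pairs lie in the ring plane, leaving one electron in the p orbital; the selenium donates one lone pair from its p orbital), so the π system is cyclic and fully conjugated.
Tallying contributions gives 3 × 2 = 6 from the double-bond units + 2 from the Se atom = 8.
A 4n π count (8, n = 2) in a planar conjugated ring means antiaromatic.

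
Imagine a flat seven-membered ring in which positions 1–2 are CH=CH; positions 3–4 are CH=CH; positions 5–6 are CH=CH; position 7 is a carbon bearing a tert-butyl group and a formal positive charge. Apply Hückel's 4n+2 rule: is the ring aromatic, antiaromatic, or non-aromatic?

Aromatic

The p orbitals form a continuous loop: the double-bond atoms are sp², each contributing one p electron; the carbocation has an empty p orbital. The ring is fully conjugated.
Counting π electrons: 3 × 2 = 6 from the double-bond units + 0 from the C(tert-butyl)(+) atom = 6.
With 6 π electrons (n = 1), the Hückel 4n+2 condition holds.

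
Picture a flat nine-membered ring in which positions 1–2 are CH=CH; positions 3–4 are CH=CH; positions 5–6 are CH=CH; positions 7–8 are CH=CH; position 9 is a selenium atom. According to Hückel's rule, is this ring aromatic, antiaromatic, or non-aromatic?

Every ring atom contributes a p orbital perpendicular to the ring (each doubly-bonded ring atom is sp² with one p-orbital electron; the selenium donates one lone pair from its p orbital), so the π system is cyclic and fully conjugated.
Counting π electrons: 4 × 2 = 8 from the double-bond units + 2 from the Se atom = 10.
With 10 π electrons (n = 2), the Hückel 4n+2 condition holds.

Aromatic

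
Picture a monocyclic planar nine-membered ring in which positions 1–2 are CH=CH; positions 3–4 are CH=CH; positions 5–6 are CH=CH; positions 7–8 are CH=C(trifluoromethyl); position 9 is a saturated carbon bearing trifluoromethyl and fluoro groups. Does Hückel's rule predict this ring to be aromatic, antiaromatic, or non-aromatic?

The C(trifluoromethyl)(fluoro) carbon is saturated: that saturated carbon is sp³ and has no p orbital in the ring π system. Conjugation is not continuous around the ring.
Hückel's rule only applies to fully conjugated rings, so this one is simply non-aromatic.

Non-aromatic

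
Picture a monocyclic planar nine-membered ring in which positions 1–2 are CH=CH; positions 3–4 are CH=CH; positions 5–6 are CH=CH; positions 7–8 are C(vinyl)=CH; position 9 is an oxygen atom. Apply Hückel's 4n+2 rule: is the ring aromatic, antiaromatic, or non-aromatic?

Aromatic

Every ring atom contributes a p orbital perpendicular to the ring (each doubly-bonded ring atom is sp² with one p-orbital electron; the oxygen donates one lone pair from its p orbital), so the π system is cyclic and fully conjugated.
Counting π electrons: 4 × 2 = 8 from the double-bond units + 2 from the O atom = 10.
10 = 4(2) + 2, which satisfies Hückel's 4n+2 rule.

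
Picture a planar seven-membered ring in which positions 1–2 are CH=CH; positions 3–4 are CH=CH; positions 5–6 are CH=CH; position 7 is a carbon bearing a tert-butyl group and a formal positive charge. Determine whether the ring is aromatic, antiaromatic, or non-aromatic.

Aromatic

The p orbitals form a continuous loop: every atom in a ring double bond is sp² and brings one electron to the p orbital; the carbocation has an empty p orbital. The ring is fully conjugated.
Tallying contributions gives 3 × 2 = 6 from the double-bond units + 0 from the C(tert-butyl)(+) atom = 6.
That gives a 4n+2 count (6, n = 1).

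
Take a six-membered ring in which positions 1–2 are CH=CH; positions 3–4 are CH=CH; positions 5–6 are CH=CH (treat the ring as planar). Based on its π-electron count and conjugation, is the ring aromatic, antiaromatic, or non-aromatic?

The p orbitals form a continuous loop: every atom in a ring double bond is sp² and brings one electron to the p orbital. The ring is fully conjugated.
Adding the contributions, 3 × 2 = 6 from the 3 double-bond units.
Since 6 = 4·1 + 2, the ring meets the 4n+2 criterion.
(This ring is benzene.)

Aromatic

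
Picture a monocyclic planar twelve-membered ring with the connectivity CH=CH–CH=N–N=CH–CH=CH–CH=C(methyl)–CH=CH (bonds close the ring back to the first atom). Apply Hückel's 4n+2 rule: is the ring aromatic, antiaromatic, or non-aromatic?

Antiaromatic

All ring atoms are sp² and supply a p orbital to the ring (every atom in a ring double bond is sp² and brings one electron to the p orbital; the doubly-bonded nitrogens are pyridine-type — their lone pairs lie in the ring plane, leaving one electron in the p orbital); the conjugation is uninterrupted.
Counting π electrons: 6 × 2 = 12 from the 6 double-bond units.
A 4n π count (12, n = 3) in a planar conjugated ring means antiaromatic.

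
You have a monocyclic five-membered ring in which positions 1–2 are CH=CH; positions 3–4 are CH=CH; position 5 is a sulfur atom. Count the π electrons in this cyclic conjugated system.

6

All ring atoms are sp² and supply a p orbital to the ring (the double-bond atoms are sp², each contributing one p electron; the sulfur donates one lone pair from its p orbital); the conjugation is uninterrupted.
π-electron count: 2 × 2 = 4 from the double-bond units + 2 from the S atom = 6.
(The species described is thiophene.)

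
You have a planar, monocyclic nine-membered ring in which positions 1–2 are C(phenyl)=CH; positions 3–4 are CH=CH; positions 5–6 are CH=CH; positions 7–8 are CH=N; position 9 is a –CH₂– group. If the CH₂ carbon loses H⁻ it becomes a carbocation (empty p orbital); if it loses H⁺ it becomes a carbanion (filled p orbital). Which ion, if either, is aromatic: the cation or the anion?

The anion

In both ions every ring atom is sp² and contributes a p orbital, so both rings are fully conjugated.
Cation: 4 × 2 + 0 = 8 π electrons → 4(2), antiaromatic.
Anion: 4 × 2 + 2 = 10 π electrons → 4(2)+2, aromatic.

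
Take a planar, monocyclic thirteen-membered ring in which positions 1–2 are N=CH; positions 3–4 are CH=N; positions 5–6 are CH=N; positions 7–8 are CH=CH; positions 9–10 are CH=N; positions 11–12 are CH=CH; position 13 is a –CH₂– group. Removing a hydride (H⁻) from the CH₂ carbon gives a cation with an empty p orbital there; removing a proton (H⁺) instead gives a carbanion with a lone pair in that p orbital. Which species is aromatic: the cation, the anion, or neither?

The anion

Both ions have a continuous loop of p orbitals — each ring atom is sp².
Cation: 6 × 2 + 0 = 12 π electrons → 4(3), antiaromatic.
Anion: 6 × 2 + 2 = 14 π electrons → 4(3)+2, aromatic.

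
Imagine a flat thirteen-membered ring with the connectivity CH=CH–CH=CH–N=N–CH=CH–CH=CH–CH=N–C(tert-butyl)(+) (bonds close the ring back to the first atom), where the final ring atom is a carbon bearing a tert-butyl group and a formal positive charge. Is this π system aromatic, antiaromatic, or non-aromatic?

All ring atoms are sp² and supply a p orbital to the ring (each doubly-bonded ring atom is sp² with one p-orbital electron; each sp² =N– keeps its lone pair in-plane and puts one electron into the π system; the carbocation has an empty p orbital); the conjugation is uninterrupted.
π-electron count: 6 × 2 = 12 from the double-bond units + 0 from the C(tert-butyl)(+) atom = 12.
A 4n π count (12, n = 3) in a planar conjugated ring means antiaromatic.

Antiaromatic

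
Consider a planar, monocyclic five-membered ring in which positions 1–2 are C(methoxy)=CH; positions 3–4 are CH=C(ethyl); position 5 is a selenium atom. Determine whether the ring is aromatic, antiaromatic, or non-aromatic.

Aromatic

Every ring atom contributes a p orbital perpendicular to the ring (every atom in a ring double bond is sp² and brings one electron to the p orbital; the selenium donates one lone pair from its p orbital), so the π system is cyclic and fully conjugated.
Adding the contributions, 2 × 2 = 4 from the double-bond units + 2 from the Se atom = 6.
That gives a 4n+2 count (6, n = 1).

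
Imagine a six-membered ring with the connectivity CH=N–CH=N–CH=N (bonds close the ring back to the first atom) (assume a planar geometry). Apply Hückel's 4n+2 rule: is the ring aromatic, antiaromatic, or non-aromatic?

Aromatic

Check conjugation: each doubly-bonded ring atom is sp² with one p-orbital electron; the doubly-bonded nitrogens are pyridine-type — their lone pairs lie in the ring plane, leaving one electron in the p orbital — every position has a p orbital, so the cyclic π system is continuous.
Counting π electrons: 3 × 2 = 6 from the 3 double-bond units.
That gives a 4n+2 count (6, n = 1).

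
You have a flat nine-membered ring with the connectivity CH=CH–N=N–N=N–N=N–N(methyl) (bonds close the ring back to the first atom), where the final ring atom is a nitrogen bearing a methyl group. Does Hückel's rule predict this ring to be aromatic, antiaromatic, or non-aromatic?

Aromatic

All ring atoms are sp² and supply a p orbital to the ring (each doubly-bonded ring atom is sp² with one p-orbital electron; the doubly-bonded nitrogens are pyridine-type — their lone pairs lie in the ring plane, leaving one electron in the p orbital; the pyrrole-type nitrogen donates its lone pair from the p orbital); the conjugation is uninterrupted.
Adding the contributions, 4 × 2 = 8 from the double-bond units + 2 from the N(methyl) atom = 10.
That gives a 4n+2 count (10, n = 2).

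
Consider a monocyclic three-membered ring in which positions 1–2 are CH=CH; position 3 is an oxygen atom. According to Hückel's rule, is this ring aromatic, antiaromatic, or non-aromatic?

Antiaromatic

All ring atoms are sp² and supply a p orbital to the ring (each doubly-bonded ring atom is sp² with one p-orbital electron; the oxygen donates one lone pair from its p orbital); the conjugation is uninterrupted.
Adding the contributions, 1 × 2 = 2 from the double-bond unit + 2 from the O atom = 4.
4 is a 4n count (n = 1), so the planar conjugated ring is antiaromatic.
This is oxirene.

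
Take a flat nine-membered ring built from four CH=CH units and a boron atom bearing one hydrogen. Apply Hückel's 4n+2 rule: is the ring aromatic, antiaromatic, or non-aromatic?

All ring atoms are sp² and supply a p orbital to the ring (every atom in a ring double bond is sp² and brings one electron to the p orbital; the boron has an empty p orbital); the conjugation is uninterrupted.
Adding the contributions, 4 × 2 = 8 from the double-bond units + 0 from the BH atom = 8.
8 is a 4n count (n = 2), so the planar conjugated ring is antiaromatic.

Antiaromatic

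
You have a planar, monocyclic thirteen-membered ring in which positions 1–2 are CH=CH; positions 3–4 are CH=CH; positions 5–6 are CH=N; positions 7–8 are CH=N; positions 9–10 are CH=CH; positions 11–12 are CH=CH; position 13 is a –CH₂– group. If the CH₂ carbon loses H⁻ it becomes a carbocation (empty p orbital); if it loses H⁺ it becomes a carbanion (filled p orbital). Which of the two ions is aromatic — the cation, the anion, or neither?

The anion

Both ions have a continuous loop of p orbitals — each ring atom is sp².
Cation: 6 × 2 + 0 = 12 π electrons → 4(3), antiaromatic.
Anion: 6 × 2 + 2 = 14 π electrons → 4(3)+2, aromatic.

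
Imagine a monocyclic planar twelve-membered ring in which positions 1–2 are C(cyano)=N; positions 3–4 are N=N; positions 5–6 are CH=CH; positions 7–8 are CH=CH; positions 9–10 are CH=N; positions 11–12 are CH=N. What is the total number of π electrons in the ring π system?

12

The p orbitals form a continuous loop: every atom in a ring double bond is sp² and brings one electron to the p orbital; the doubly-bonded nitrogens are pyridine-type — their lone pairs lie in the ring plane, leaving one electron in the p orbital. The ring is fully conjugated.
π-electron count: 6 × 2 = 12 from the 6 double-bond units.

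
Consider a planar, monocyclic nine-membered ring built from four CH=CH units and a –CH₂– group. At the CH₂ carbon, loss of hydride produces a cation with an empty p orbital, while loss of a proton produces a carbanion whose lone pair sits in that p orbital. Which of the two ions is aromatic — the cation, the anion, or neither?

The anion

Once that carbon is sp², every ring atom has a p orbital and both ions are fully conjugated.
Cation: 4 × 2 + 0 = 8 π electrons → 4(2), antiaromatic.
Anion: 4 × 2 + 2 = 10 π electrons → 4(2)+2, aromatic.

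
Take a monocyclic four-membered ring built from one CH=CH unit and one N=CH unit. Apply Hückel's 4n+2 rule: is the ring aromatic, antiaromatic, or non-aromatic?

Every ring atom contributes a p orbital perpendicular to the ring (every atom in a ring double bond is sp² and brings one electron to the p orbital; the doubly-bonded nitrogens are pyridine-type — their lone pairs lie in the ring plane, leaving one electron in the p orbital), so the π system is cyclic and fully conjugated.
Adding the contributions, 2 × 2 = 4 from the 2 double-bond units.
With 4 = 4·1 π electrons, Hückel's rule classifies the planar ring as antiaromatic.

Antiaromatic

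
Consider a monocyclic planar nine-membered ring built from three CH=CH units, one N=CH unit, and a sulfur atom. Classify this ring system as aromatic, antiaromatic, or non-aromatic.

Aromatic

Check conjugation: the double-bond atoms are sp², each contributing one p electron; the doubly-bonded nitrogens are pyridine-type — their lone pairs lie in the ring plane, leaving one electron in the p orbital; the sulfur donates one lone pair from its p orbital — every position has a p orbital, so the cyclic π system is continuous.
π-electron count: 4 × 2 = 8 from the double-bond units + 2 from the S atom = 10.
10 = 4(2) + 2, which satisfies Hückel's 4n+2 rule.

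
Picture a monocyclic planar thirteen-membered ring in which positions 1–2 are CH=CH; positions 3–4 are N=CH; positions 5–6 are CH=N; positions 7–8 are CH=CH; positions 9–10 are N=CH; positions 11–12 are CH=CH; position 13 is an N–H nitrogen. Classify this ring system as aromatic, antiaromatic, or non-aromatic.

Aromatic

All ring atoms are sp² and supply a p orbital to the ring (each doubly-bonded ring atom is sp² with one p-orbital electron; the doubly-bonded nitrogens are pyridine-type — their lone pairs lie in the ring plane, leaving one electron in the p orbital; the pyrrole-type nitrogen donates its lone pair from the p orbital); the conjugation is uninterrupted.
Adding the contributions, 6 × 2 = 12 from the double-bond units + 2 from the NH atom = 14.
That gives a 4n+2 count (14, n = 3).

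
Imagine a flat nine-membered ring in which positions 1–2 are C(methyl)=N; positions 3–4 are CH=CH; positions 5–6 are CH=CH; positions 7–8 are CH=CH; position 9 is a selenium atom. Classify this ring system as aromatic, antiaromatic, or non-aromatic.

Aromatic

Every ring atom contributes a p orbital perpendicular to the ring (the double-bond atoms are sp², each contributing one p electron; each =N– nitrogen is pyridine-type (lone pair in the sp² plane, one electron in the p orbital); the selenium donates one lone pair from its p orbital), so the π system is cyclic and fully conjugated.
Adding the contributions, 4 × 2 = 8 from the double-bond units + 2 from the Se atom = 10.
Since 10 = 4·2 + 2, the ring meets the 4n+2 criterion.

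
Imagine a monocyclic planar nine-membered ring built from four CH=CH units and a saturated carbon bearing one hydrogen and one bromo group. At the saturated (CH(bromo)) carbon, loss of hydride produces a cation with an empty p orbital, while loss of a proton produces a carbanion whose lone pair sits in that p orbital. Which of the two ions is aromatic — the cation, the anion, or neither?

The anion

Once that carbon is sp², every ring atom has a p orbital and both ions are fully conjugated.
Cation: 4 × 2 + 0 = 8 π electrons → 4(2), antiaromatic.
Anion: 4 × 2 + 2 = 10 π electrons → 4(2)+2, aromatic.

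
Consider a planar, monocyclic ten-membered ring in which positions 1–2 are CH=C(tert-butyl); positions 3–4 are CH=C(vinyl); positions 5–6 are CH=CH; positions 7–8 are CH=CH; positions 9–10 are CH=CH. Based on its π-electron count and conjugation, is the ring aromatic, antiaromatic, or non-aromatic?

Aromatic

The p orbitals form a continuous loop: the double-bond atoms are sp², each contributing one p electron. The ring is fully conjugated.
Tallying contributions gives 5 × 2 = 10 from the 5 double-bond units.
Since 10 = 4·2 + 2, the ring meets the 4n+2 criterion.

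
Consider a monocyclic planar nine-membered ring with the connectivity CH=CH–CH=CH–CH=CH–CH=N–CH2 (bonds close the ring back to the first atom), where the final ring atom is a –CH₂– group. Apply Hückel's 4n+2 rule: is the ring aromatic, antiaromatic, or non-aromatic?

Non-aromatic

At the CH2 position, the tetrahedral CH₂ carbon is sp³ and has no p orbital in the ring π system; the ring's p-orbital overlap is broken there.
Hückel's rule only applies to fully conjugated rings, so this one is simply non-aromatic.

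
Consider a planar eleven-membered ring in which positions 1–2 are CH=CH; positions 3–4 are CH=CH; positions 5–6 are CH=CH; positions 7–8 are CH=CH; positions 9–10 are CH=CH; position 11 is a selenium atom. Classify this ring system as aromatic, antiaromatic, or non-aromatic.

Antiaromatic

Every ring atom contributes a p orbital perpendicular to the ring (each doubly-bonded ring atom is sp² with one p-orbital electron; the selenium donates one lone pair from its p orbital), so the π system is cyclic and fully conjugated.
Counting π electrons: 5 × 2 = 10 from the double-bond units + 2 from the Se atom = 12.
With 12 = 4·3 π electrons, Hückel's rule classifies the planar ring as antiaromatic.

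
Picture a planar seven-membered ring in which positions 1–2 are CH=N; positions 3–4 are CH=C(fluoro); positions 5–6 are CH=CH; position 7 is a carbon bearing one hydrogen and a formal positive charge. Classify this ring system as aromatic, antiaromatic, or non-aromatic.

All ring atoms are sp² and supply a p orbital to the ring (each doubly-bonded ring atom is sp² with one p-orbital electron; each =N– nitrogen is pyridine-type (lone pair in the sp² plane, one electron in the p orbital); the carbocation has an empty p orbital); the conjugation is uninterrupted.
Counting π electrons: 3 × 2 = 6 from the double-bond units + 0 from the CH(+) atom = 6.
That gives a 4n+2 count (6, n = 1).

Aromatic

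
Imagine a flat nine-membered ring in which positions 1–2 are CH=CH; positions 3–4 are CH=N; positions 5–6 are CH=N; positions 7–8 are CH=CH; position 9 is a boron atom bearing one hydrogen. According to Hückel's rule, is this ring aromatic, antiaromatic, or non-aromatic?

The p orbitals form a continuous loop: every atom in a ring double bond is sp² and brings one electron to the p orbital; the doubly-bonded nitrogens are pyridine-type — their lone pairs lie in the ring plane, leaving one electron in the p orbital; the boron has an empty p orbital. The ring is fully conjugated.
π-electron count: 4 × 2 = 8 from the double-bond units + 0 from the BH atom = 8.
8 is a 4n count (n = 2), so the planar conjugated ring is antiaromatic.

Antiaromatic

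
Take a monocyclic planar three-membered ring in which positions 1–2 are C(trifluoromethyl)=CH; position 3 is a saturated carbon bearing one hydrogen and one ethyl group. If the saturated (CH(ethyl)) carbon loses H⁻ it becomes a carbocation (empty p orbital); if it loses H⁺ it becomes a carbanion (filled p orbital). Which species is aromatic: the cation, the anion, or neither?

In either ion the ring is fully conjugated: every atom, including the new sp² carbon, supplies a p orbital.
Cation: 1 × 2 + 0 = 2 π electrons → 4(0)+2, aromatic.
Anion: 1 × 2 + 2 = 4 π electrons → 4(1), antiaromatic.

The cation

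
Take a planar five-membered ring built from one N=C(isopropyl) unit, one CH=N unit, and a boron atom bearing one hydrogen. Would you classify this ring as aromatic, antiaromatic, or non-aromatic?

Check conjugation: every atom in a ring double bond is sp² and brings one electron to the p orbital; each =N– nitrogen is pyridine-type (lone pair in the sp² plane, one electron in the p orbital); the boron has an empty p orbital — every position has a p orbital, so the cyclic π system is continuous.
Adding the contributions, 2 × 2 = 4 from the double-bond units + 0 from the BH atom = 4.
With 4 = 4·1 π electrons, Hückel's rule classifies the planar ring as antiaromatic.

Antiaromatic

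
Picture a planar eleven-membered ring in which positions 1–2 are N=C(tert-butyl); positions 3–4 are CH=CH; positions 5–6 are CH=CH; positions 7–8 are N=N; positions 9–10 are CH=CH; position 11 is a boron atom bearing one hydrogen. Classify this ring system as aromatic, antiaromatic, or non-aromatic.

Aromatic

Check conjugation: each doubly-bonded ring atom is sp² with one p-orbital electron; each sp² =N– keeps its lone pair in-plane and puts one electron into the π system; the boron has an empty p orbital — every position has a p orbital, so the cyclic π system is continuous.
π-electron count: 5 × 2 = 10 from the double-bond units + 0 from the BH atom = 10.
With 10 π electrons (n = 2), the Hückel 4n+2 condition holds.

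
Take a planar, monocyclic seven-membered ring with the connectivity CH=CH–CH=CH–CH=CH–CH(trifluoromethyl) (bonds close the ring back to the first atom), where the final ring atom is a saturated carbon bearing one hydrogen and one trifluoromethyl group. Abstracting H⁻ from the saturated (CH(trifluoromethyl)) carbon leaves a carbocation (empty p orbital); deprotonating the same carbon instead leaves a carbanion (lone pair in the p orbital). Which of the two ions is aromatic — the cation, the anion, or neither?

In both ions every ring atom is sp² and contributes a p orbital, so both rings are fully conjugated.
Cation: 3 × 2 + 0 = 6 π electrons → 4(1)+2, aromatic.
Anion: 3 × 2 + 2 = 8 π electrons → 4(2), antiaromatic.

The cation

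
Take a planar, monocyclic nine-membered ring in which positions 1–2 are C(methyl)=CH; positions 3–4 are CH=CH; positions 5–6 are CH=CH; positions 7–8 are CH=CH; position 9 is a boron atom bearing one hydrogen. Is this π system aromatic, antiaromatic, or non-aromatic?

The p orbitals form a continuous loop: every atom in a ring double bond is sp² and brings one electron to the p orbital; the boron has an empty p orbital. The ring is fully conjugated.
Adding the contributions, 4 × 2 = 8 from the double-bond units + 0 from the BH atom = 8.
8 = 4(2); a planar, fully conjugated 4n system is antiaromatic.

Antiaromatic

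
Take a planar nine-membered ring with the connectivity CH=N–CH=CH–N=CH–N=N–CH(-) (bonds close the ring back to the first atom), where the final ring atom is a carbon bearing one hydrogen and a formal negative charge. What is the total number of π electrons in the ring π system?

Check conjugation: each doubly-bonded ring atom is sp² with one p-orbital electron; the doubly-bonded nitrogens are pyridine-type — their lone pairs lie in the ring plane, leaving one electron in the p orbital; the carbanion's lone pair occupies the p orbital — every position has a p orbital, so the cyclic π system is continuous.
Counting π electrons: 4 × 2 = 8 from the double-bond units + 2 from the CH(-) atom = 10.

10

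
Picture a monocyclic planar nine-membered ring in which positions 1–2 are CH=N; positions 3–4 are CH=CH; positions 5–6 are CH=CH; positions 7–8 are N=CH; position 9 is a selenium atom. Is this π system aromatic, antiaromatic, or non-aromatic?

Aromatic

Every ring atom contributes a p orbital perpendicular to the ring (every atom in a ring double bond is sp² and brings one electron to the p orbital; each sp² =N– keeps its lone pair in-plane and puts one electron into the π system; the selenium donates one lone pair from its p orbital), so the π system is cyclic and fully conjugated.
Tallying contributions gives 4 × 2 = 8 from the double-bond units + 2 from the Se atom = 10.
That gives a 4n+2 count (10, n = 2).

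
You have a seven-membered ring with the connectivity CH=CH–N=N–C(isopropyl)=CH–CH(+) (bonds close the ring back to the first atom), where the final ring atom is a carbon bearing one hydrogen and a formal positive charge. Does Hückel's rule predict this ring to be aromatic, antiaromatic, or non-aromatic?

Every ring atom contributes a p orbital perpendicular to the ring (each doubly-bonded ring atom is sp² with one p-orbital electron; each =N– nitrogen is pyridine-type (lone pair in the sp² plane, one electron in the p orbital); the carbocation has an empty p orbital), so the π system is cyclic and fully conjugated.
Counting π electrons: 3 × 2 = 6 from the double-bond units + 0 from the CH(+) atom = 6.
6 = 4(1) + 2, which satisfies Hückel's 4n+2 rule.

Aromatic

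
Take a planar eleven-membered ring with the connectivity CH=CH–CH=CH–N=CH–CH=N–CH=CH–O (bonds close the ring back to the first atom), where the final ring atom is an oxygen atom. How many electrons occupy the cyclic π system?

12

Check conjugation: every atom in a ring double bond is sp² and brings one electron to the p orbital; the doubly-bonded nitrogens are pyridine-type — their lone pairs lie in the ring plane, leaving one electron in the p orbital; the oxygen donates one lone pair from its p orbital — every position has a p orbital, so the cyclic π system is continuous.
Counting π electrons: 5 × 2 = 10 from the double-bond units + 2 from the O atom = 12.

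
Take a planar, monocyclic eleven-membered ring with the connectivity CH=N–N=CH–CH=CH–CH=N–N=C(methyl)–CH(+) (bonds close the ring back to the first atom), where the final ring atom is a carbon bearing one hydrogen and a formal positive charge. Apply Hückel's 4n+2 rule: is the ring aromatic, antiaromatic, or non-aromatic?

All ring atoms are sp² and supply a p orbital to the ring (each doubly-bonded ring atom is sp² with one p-orbital electron; each =N– nitrogen is pyridine-type (lone pair in the sp² plane, one electron in the p orbital); the carbocation has an empty p orbital); the conjugation is uninterrupted.
π-electron count: 5 × 2 = 10 from the double-bond units + 0 from the CH(+) atom = 10.
Since 10 = 4·2 + 2, the ring meets the 4n+2 criterion.

Aromatic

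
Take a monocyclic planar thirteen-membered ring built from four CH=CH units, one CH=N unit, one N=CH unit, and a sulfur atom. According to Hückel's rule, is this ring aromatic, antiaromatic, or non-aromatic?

Aromatic

Every ring atom contributes a p orbital perpendicular to the ring (each doubly-bonded ring atom is sp² with one p-orbital electron; each =N– nitrogen is pyridine-type (lone pair in the sp² plane, one electron in the p orbital); the sulfur donates one lone pair from its p orbital), so the π system is cyclic and fully conjugated.
Tallying contributions gives 6 × 2 = 12 from the double-bond units + 2 from the S atom = 14.
Since 14 = 4·3 + 2, the ring meets the 4n+2 criterion.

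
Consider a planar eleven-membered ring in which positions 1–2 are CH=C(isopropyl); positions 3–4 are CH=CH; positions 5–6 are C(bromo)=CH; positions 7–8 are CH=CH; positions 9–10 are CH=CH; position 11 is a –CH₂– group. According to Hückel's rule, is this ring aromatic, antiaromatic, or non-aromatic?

Non-aromatic

At the CH2 position, the tetrahedral CH₂ carbon is sp³ and has no p orbital in the ring π system; the ring's p-orbital overlap is broken there.
Without a continuous loop of overlapping p orbitals the Hückel electron count never comes into play.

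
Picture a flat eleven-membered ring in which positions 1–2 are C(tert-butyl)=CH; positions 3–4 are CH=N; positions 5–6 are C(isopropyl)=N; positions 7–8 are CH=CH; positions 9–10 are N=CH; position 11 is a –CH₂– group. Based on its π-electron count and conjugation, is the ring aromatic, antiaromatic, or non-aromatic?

Non-aromatic

The CH2 position has four σ bonds — the tetrahedral CH₂ carbon is sp³ and has no p orbital in the ring π system — so the cyclic conjugation is interrupted.
A ring that is not fully conjugated cannot be aromatic or antiaromatic regardless of its π-electron count.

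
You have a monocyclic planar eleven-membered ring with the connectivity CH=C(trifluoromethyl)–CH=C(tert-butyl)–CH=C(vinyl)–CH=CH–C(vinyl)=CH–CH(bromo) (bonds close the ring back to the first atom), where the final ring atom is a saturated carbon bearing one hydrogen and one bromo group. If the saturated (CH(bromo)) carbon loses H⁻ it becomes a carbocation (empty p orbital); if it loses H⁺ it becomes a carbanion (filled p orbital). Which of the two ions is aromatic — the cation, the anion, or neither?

Both ions have a continuous loop of p orbitals — each ring atom is sp².
Cation: 5 × 2 + 0 = 10 π electrons → 4(2)+2, aromatic.
Anion: 5 × 2 + 2 = 12 π electrons → 4(3), antiaromatic.

The cation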